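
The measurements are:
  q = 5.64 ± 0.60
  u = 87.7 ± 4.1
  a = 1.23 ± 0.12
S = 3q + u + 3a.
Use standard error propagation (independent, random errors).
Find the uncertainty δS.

4.49

Absolute uncertainties add in quadrature for a linear combination:
  (3·δq)² = 3.24;  (δu)² = 16.8;  (3·δa)² = 0.130
δS = √(20.2) = 4.49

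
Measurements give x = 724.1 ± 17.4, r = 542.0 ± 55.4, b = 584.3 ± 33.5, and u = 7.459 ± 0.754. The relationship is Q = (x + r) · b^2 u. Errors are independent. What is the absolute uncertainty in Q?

Let w = x + r = 1266. δw = √(δx² + δr²) = √(303 + 3070) = 58.1, so δw/w = 0.0459.
Q is then a monomial in w, b, u:
δQ/Q = √((δw/w)² + (2·δb/b)² + (1·δu/u)²) = √(0.00210 + 0.0131 + 0.0102) = 0.160
Q = 3.224e+09, so δQ = 0.160 × 3.224e+09 = 5.15e+08.

5.15e+08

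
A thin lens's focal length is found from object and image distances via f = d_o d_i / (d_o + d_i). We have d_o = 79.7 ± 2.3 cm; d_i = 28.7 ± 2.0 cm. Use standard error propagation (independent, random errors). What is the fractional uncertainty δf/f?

0.0518

∂f/∂d_o = (d_i/(d_o+d_i))² = 0.0701;  ∂f/∂d_i = (d_o/(d_o+d_i))² = 0.541
δf = √((∂f/∂d_o · δd_o)² + (∂f/∂d_i · δd_i)²) = √(0.0260 + 1.17) = 1.09 cm
f = 21.1 cm, so δf/f = 1.09/21.1 = 0.0518.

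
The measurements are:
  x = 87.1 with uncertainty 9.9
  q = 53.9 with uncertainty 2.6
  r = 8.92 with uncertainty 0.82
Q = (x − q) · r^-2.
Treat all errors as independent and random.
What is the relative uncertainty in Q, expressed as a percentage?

Let u = x − q = 33.2. δu = √(δx² + δq²) = √(98.0 + 6.76) = 10.2, so δu/u = 0.308.
Q is then a monomial in u, r:
δQ/Q = √((δu/u)² + (-2·δr/r)²) = √(0.0951 + 0.0338) = 0.359

35.9%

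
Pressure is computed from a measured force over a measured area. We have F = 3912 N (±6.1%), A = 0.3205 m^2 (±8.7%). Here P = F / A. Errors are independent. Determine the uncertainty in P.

For a monomial P ∝ F, A^-1, fractional errors add in quadrature:
  (1·δF/F)² = (1×0.0610)² = 0.00372;  (-1·δA/A)² = (-1×0.0870)² = 0.00757
δP/P = √(0.0113) = 0.106
P = 12210 Pa, so δP = 0.106 × 12210 = 1300 Pa.

1300 Pa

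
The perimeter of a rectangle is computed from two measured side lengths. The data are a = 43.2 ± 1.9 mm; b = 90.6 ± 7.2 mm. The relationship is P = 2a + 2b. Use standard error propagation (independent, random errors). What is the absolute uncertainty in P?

Absolute uncertainties add in quadrature for a linear combination:
  (2·δa)² = 14.4;  (2·δb)² = 207
δP = √(222) = 14.9 mm

14.9 mm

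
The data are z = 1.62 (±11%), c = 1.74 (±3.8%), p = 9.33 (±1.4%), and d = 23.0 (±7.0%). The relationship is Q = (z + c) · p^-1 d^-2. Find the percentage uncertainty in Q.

Let u = z + c = 3.36. δu = √(δz² + δc²) = √(0.0318 + 0.00437) = 0.190, so δu/u = 0.0566.
Q is then a monomial in u, p, d:
δQ/Q = √((δu/u)² + (-1·δp/p)² + (-2·δd/d)²) = √(0.00320 + 0.000196 + 0.0196) = 0.152

15.2%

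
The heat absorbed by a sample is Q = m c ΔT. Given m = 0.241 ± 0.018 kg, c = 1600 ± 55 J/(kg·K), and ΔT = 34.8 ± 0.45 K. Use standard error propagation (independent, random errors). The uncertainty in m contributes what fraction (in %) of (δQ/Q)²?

(δQ/Q)² = (1·δm/m)² + (1·δc/c)² + (1·δΔT/ΔT)²
  m term: (1×0.0747)² = 0.00558
  c term: (1×0.0344)² = 0.00118
  ΔT term: (1×0.0129)² = 0.000167
Total = 0.00693. Share from m = 0.00558/0.00693 = 0.805.

80.5%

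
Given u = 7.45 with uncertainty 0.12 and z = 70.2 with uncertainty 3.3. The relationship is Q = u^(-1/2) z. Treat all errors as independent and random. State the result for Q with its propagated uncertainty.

Products/powers → add relative errors in quadrature, weighted by exponent:
  (−½·δu/u)² = (-0.5×0.0161)² = 6.49e-05;  (1·δz/z)² = (1×0.0470)² = 0.00221
δQ/Q = √(0.00227) = 0.0477
Q = 25.7, so δQ = 0.0477 × 25.7 = 1.23.

25.7 ± 1.23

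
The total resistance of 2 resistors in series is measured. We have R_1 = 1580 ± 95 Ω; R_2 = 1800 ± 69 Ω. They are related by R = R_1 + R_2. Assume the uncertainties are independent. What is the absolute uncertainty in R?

Each term contributes (cᵢ δxᵢ)² to (δR)²:
  (δR_1)² = 9020;  (δR_2)² = 4760
δR = √(13800) = 117 Ω

117 Ω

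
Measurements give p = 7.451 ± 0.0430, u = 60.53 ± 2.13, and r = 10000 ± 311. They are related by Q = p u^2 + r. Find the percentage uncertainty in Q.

5.24%

Let w = p·u^2 = 27300. δw/w = √((1·δp/p)² + (2·δu/u)²) = √(3.33e-05 + 0.00495) = 0.0706, so δw = 1930.
Q = w + r: δQ = √(δw² + δr²) = √(3.72e+06 + 96700) = 1950
Q = 37300, so δQ/Q = 1950/37300 = 0.0524.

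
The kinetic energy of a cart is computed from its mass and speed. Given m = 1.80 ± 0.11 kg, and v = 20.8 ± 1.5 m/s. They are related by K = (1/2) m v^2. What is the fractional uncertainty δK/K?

Each factor contributes (exponent × relative error)² to (δK/K)²:
  (1·δm/m)² = (1×0.0611)² = 0.00373;  (2·δv/v)² = (2×0.0721)² = 0.0208
δK/K = √(0.0245) = 0.157

0.157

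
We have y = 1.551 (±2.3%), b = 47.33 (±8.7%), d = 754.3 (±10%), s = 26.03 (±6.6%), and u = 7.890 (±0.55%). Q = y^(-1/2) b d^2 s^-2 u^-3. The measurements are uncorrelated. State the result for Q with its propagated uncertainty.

64.97 ± 16.6

For a monomial Q ∝ y^(-1/2), b, d^2, s^-2, u^-3, fractional errors add in quadrature:
  (−½·δy/y)² = (-0.5×0.0230)² = 0.000132;  (1·δb/b)² = (1×0.0870)² = 0.00757;  (2·δd/d)² = (2×0.100)² = 0.0400;  (-2·δs/s)² = (-2×0.0660)² = 0.0174;  (-3·δu/u)² = (-3×0.00550)² = 0.000272
δQ/Q = √(0.0654) = 0.256
Q = 64.97, so δQ = 0.256 × 64.97 = 16.6.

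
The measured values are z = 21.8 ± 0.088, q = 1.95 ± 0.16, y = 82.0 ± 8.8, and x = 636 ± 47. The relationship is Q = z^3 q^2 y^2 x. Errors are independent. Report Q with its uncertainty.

(1.68 ± 0.472) × 10^11

Products/powers → add relative errors in quadrature, weighted by exponent:
  (3·δz/z)² = (3×0.00404)² = 0.000147;  (2·δq/q)² = (2×0.0821)² = 0.0269;  (2·δy/y)² = (2×0.107)² = 0.0461;  (1·δx/x)² = (1×0.0739)² = 0.00546
δQ/Q = √(0.0786) = 0.280
Q = 1.68e+11, so δQ = 0.280 × 1.68e+11 = 4.72e+10.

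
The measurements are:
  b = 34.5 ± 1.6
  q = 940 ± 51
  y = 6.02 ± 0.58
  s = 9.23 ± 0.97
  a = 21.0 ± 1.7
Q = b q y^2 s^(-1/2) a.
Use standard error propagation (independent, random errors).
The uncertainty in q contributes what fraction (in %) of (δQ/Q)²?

5.71%

(δQ/Q)² = (1·δb/b)² + (1·δq/q)² + (2·δy/y)² + (−½·δs/s)² + (1·δa/a)²
  b term: (1×0.0464)² = 0.00215
  q term: (1×0.0543)² = 0.00294
  y term: (2×0.0963)² = 0.0371
  s term: (-0.5×0.105)² = 0.00276
  a term: (1×0.0810)² = 0.00655
Total = 0.0515. Share from q = 0.00294/0.0515 = 0.0571.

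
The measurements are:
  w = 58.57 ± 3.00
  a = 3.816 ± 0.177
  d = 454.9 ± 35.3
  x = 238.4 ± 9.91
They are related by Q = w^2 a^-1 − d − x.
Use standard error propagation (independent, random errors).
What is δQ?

108

Let p = w^2·a^-1 = 899.0. δp/p = √((2·δw/w)² + (-1·δa/a)²) = √(0.0105 + 0.00215) = 0.112, so δp = 101.
Q = p − d − x: δQ = √(δp² + δd² + δx²) = √(10200 + 1250 + 98.2) = 108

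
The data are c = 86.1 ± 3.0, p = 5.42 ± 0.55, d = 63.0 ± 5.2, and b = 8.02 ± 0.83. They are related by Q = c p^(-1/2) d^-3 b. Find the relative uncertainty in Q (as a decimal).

0.275

Relative error in a monomial: (δQ/Q)² = Σ (nᵢ · δxᵢ/xᵢ)².
  (1·δc/c)² = (1×0.0348)² = 0.00121;  (−½·δp/p)² = (-0.5×0.101)² = 0.00257;  (-3·δd/d)² = (-3×0.0825)² = 0.0613;  (1·δb/b)² = (1×0.103)² = 0.0107
δQ/Q = √(0.0758) = 0.275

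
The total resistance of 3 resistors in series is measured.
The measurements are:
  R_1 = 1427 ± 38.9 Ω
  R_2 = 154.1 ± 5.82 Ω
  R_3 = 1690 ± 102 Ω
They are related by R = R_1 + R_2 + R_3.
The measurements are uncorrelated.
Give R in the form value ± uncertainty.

Sums and differences: (δR)² = Σ (cᵢ δxᵢ)².
  (δR_1)² = 1510;  (δR_2)² = 33.9;  (δR_3)² = 10400
δR = √(12000) = 109 Ω
R = 3271 Ω.

3271 ± 109 Ω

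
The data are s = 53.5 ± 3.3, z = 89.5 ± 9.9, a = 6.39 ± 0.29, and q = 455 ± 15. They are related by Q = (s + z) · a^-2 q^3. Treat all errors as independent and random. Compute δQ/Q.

0.153

Let u = s + z = 143. δu = √(δs² + δz²) = √(10.9 + 98.0) = 10.4, so δu/u = 0.0730.
Q is then a monomial in u, a, q:
δQ/Q = √((δu/u)² + (-2·δa/a)² + (3·δq/q)²) = √(0.00533 + 0.00824 + 0.00978) = 0.153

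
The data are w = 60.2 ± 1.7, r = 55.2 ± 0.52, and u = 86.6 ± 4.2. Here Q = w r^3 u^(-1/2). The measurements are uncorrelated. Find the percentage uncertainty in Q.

4.67%

Products/powers → add relative errors in quadrature, weighted by exponent:
  (1·δw/w)² = (1×0.0282)² = 0.000797;  (3·δr/r)² = (3×0.00942)² = 0.000799;  (−½·δu/u)² = (-0.5×0.0485)² = 0.000588
δQ/Q = √(0.00218) = 0.0467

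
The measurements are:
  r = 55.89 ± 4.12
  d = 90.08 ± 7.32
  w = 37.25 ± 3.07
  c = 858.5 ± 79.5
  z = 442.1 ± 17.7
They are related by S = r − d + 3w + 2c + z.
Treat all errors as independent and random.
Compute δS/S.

0.0717

Each term contributes (cᵢ δxᵢ)² to (δS)²:
  (δr)² = 17.0;  (δd)² = 53.6;  (3·δw)² = 84.8;  (2·δc)² = 25300;  (δz)² = 313
δS = √(25700) = 160
S = 2237, so δS/S = 160/2237 = 0.0717.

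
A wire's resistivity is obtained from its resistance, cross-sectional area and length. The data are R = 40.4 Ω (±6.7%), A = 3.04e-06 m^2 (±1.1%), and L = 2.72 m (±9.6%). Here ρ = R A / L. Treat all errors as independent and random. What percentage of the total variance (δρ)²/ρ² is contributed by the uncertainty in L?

66.7%

(δρ/ρ)² = (1·δR/R)² + (1·δA/A)² + (-1·δL/L)²
  R term: (1×0.0670)² = 0.00449
  A term: (1×0.0110)² = 0.000121
  L term: (-1×0.0960)² = 0.00922
Total = 0.0138. Share from L = 0.00922/0.0138 = 0.667.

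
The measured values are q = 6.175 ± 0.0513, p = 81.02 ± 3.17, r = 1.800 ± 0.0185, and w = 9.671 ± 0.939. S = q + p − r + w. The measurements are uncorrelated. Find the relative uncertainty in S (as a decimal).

Absolute uncertainties add in quadrature for a linear combination:
  (δq)² = 0.00263;  (δp)² = 10.0;  (δr)² = 0.000342;  (δw)² = 0.882
δS = √(10.9) = 3.31
S = 95.07, so δS/S = 3.31/95.07 = 0.0348.

0.0348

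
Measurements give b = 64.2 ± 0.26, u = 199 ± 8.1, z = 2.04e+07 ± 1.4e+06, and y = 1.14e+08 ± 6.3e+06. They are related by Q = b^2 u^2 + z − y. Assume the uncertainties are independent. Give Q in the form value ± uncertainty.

Let p = b^2·u^2 = 1.63e+08. δp/p = √((2·δb/b)² + (2·δu/u)²) = √(6.56e-05 + 0.00663) = 0.0818, so δp = 1.34e+07.
Q = p + z − y: δQ = √(δp² + δz² + δy²) = √(1.78e+14 + 1.96e+12 + 3.97e+13) = 1.48e+07
Q = 6.96e+07.

(6.96 ± 1.48) × 10^7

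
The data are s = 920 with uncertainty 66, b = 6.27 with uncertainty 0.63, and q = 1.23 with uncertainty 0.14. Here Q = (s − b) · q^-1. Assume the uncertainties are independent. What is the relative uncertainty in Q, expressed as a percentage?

Let u = s − b = 914. δu = √(δs² + δb²) = √(4360 + 0.397) = 66.0, so δu/u = 0.0722.
Q is then a monomial in u, q:
δQ/Q = √((δu/u)² + (-1·δq/q)²) = √(0.00522 + 0.0130) = 0.135

13.5%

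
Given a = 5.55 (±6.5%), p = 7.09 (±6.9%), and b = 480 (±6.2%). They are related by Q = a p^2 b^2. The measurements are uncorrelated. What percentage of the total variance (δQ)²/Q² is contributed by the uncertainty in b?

39.8%

(δQ/Q)² = (1·δa/a)² + (2·δp/p)² + (2·δb/b)²
  a term: (1×0.0650)² = 0.00423
  p term: (2×0.0690)² = 0.0190
  b term: (2×0.0620)² = 0.0154
Total = 0.0386. Share from b = 0.0154/0.0386 = 0.398.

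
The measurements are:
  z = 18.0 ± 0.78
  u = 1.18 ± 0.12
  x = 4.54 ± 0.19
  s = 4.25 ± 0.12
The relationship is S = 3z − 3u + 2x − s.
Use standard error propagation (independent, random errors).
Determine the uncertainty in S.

Each term contributes (cᵢ δxᵢ)² to (δS)²:
  (3·δz)² = 5.48;  (3·δu)² = 0.130;  (2·δx)² = 0.144;  (δs)² = 0.0144
δS = √(5.76) = 2.40

2.40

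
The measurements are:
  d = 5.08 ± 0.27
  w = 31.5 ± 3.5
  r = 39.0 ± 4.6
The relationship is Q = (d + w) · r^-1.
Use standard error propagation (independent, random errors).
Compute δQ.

Let u = d + w = 36.6. δu = √(δd² + δw²) = √(0.0729 + 12.2) = 3.51, so δu/u = 0.0960.
Q is then a monomial in u, r:
δQ/Q = √((δu/u)² + (-1·δr/r)²) = √(0.00921 + 0.0139) = 0.152
Q = 0.938, so δQ = 0.152 × 0.938 = 0.143.

0.143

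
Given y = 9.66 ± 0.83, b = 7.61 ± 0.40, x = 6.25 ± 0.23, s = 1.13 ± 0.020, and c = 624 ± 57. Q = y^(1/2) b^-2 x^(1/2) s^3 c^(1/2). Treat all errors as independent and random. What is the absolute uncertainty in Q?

0.651

Since Q is a product/quotient, work with relative uncertainties:
  (½·δy/y)² = (0.5×0.0859)² = 0.00185;  (-2·δb/b)² = (-2×0.0526)² = 0.0111;  (½·δx/x)² = (0.5×0.0368)² = 0.000339;  (3·δs/s)² = (3×0.0177)² = 0.00282;  (½·δc/c)² = (0.5×0.0913)² = 0.00209
δQ/Q = √(0.0181) = 0.135
Q = 4.84, so δQ = 0.135 × 4.84 = 0.651.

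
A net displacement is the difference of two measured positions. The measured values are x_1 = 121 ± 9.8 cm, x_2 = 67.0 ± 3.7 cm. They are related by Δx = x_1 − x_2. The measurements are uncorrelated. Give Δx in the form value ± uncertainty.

Absolute uncertainties add in quadrature for a linear combination:
  (δx_1)² = 96.0;  (δx_2)² = 13.7
δΔx = √(110) = 10.5 cm
Δx = 54.0 cm.

54.0 ± 10.5 cm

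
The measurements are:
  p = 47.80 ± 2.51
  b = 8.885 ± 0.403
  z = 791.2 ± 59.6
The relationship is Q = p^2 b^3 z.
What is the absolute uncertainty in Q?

Since Q is a product/quotient, work with relative uncertainties:
  (2·δp/p)² = (2×0.0525)² = 0.0110;  (3·δb/b)² = (3×0.0454)² = 0.0185;  (1·δz/z)² = (1×0.0753)² = 0.00567
δQ/Q = √(0.0352) = 0.188
Q = 1.268e+09, so δQ = 0.188 × 1.268e+09 = 2.38e+08.

2.38e+08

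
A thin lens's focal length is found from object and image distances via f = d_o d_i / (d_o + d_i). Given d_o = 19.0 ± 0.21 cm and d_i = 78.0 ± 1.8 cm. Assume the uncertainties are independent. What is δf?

0.152 cm

∂f/∂d_o = (d_i/(d_o+d_i))² = 0.647;  ∂f/∂d_i = (d_o/(d_o+d_i))² = 0.0384
δf = √((∂f/∂d_o · δd_o)² + (∂f/∂d_i · δd_i)²) = √(0.0184 + 0.00477) = 0.152 cm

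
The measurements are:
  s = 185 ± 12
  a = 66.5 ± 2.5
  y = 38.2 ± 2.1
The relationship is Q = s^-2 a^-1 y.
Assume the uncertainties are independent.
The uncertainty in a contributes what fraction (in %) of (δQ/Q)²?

6.65%

(δQ/Q)² = (-2·δs/s)² + (-1·δa/a)² + (1·δy/y)²
  s term: (-2×0.0649)² = 0.0168
  a term: (-1×0.0376)² = 0.00141
  y term: (1×0.0550)² = 0.00302
Total = 0.0213. Share from a = 0.00141/0.0213 = 0.0665.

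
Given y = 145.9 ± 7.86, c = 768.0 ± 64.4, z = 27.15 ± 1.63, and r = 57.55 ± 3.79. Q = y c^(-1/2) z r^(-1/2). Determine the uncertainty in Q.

Relative error in a monomial: (δQ/Q)² = Σ (nᵢ · δxᵢ/xᵢ)².
  (1·δy/y)² = (1×0.0539)² = 0.00290;  (−½·δc/c)² = (-0.5×0.0839)² = 0.00176;  (1·δz/z)² = (1×0.0600)² = 0.00360;  (−½·δr/r)² = (-0.5×0.0659)² = 0.00108
δQ/Q = √(0.00935) = 0.0967
Q = 18.84, so δQ = 0.0967 × 18.84 = 1.82.

1.82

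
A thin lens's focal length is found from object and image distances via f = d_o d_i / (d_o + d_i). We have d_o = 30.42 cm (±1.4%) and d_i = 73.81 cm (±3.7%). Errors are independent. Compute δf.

∂f/∂d_o = (d_i/(d_o+d_i))² = 0.501;  ∂f/∂d_i = (d_o/(d_o+d_i))² = 0.0852
δf = √((∂f/∂d_o · δd_o)² + (∂f/∂d_i · δd_i)²) = √(0.0456 + 0.0541) = 0.316 cm

0.316 cm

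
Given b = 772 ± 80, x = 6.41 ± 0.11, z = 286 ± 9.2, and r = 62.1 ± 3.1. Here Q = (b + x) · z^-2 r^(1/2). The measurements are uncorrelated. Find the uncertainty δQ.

Let u = b + x = 778. δu = √(δb² + δx²) = √(6400 + 0.0121) = 80.0, so δu/u = 0.103.
Q is then a monomial in u, z, r:
δQ/Q = √((δu/u)² + (-2·δz/z)² + (½·δr/r)²) = √(0.0106 + 0.00414 + 0.000623) = 0.124
Q = 0.0750, so δQ = 0.124 × 0.0750 = 0.00928.

0.00928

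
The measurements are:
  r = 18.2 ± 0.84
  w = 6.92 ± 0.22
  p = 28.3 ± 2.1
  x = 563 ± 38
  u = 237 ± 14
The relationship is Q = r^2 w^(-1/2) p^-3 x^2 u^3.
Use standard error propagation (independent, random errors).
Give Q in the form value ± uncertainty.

(2.34 ± 0.770) × 10^10

Products/powers → add relative errors in quadrature, weighted by exponent:
  (2·δr/r)² = (2×0.0462)² = 0.00852;  (−½·δw/w)² = (-0.5×0.0318)² = 0.000253;  (-3·δp/p)² = (-3×0.0742)² = 0.0496;  (2·δx/x)² = (2×0.0675)² = 0.0182;  (3·δu/u)² = (3×0.0591)² = 0.0314
δQ/Q = √(0.108) = 0.329
Q = 2.34e+10, so δQ = 0.329 × 2.34e+10 = 7.7e+09.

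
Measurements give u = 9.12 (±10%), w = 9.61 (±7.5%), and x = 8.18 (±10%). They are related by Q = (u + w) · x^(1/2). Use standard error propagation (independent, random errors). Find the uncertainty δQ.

4.27

Let h = u + w = 18.7. δh = √(δu² + δw²) = √(0.832 + 0.519) = 1.16, so δh/h = 0.0621.
Q is then a monomial in h, x:
δQ/Q = √((δh/h)² + (½·δx/x)²) = √(0.00385 + 0.00250) = 0.0797
Q = 53.6, so δQ = 0.0797 × 53.6 = 4.27.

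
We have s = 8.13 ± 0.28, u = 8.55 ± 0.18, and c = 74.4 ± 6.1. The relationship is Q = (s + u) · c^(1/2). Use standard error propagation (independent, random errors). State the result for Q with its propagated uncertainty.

Let w = s + u = 16.7. δw = √(δs² + δu²) = √(0.0784 + 0.0324) = 0.333, so δw/w = 0.0200.
Q is then a monomial in w, c:
δQ/Q = √((δw/w)² + (½·δc/c)²) = √(0.000398 + 0.00168) = 0.0456
Q = 144, so δQ = 0.0456 × 144 = 6.56.

144 ± 6.56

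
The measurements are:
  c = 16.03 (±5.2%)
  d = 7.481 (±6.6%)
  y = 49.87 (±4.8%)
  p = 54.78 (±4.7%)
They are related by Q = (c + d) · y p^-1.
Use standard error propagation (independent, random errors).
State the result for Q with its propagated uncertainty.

Let u = c + d = 23.51. δu = √(δc² + δd²) = √(0.695 + 0.244) = 0.969, so δu/u = 0.0412.
Q is then a monomial in u, y, p:
δQ/Q = √((δu/u)² + (1·δy/y)² + (-1·δp/p)²) = √(0.00170 + 0.00230 + 0.00221) = 0.0788
Q = 21.40, so δQ = 0.0788 × 21.40 = 1.69.

21.40 ± 1.69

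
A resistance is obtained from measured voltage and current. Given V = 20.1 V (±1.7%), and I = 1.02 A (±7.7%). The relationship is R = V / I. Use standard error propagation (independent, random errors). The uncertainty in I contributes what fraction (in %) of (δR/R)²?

(δR/R)² = (1·δV/V)² + (-1·δI/I)²
  V term: (1×0.0170)² = 0.000289
  I term: (-1×0.0770)² = 0.00593
Total = 0.00622. Share from I = 0.00593/0.00622 = 0.954.

95.4%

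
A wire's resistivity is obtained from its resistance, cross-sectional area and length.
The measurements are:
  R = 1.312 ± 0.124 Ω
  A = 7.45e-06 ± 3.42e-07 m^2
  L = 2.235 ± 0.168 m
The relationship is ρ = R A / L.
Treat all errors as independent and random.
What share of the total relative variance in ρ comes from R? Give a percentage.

(δρ/ρ)² = (1·δR/R)² + (1·δA/A)² + (-1·δL/L)²
  R term: (1×0.0945)² = 0.00893
  A term: (1×0.0459)² = 0.00211
  L term: (-1×0.0752)² = 0.00565
Total = 0.0167. Share from R = 0.00893/0.0167 = 0.535.

53.5%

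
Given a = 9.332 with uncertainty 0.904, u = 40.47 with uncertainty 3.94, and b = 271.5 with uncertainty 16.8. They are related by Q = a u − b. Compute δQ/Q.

Let p = a·u = 377.7. δp/p = √((1·δa/a)² + (1·δu/u)²) = √(0.00938 + 0.00948) = 0.137, so δp = 51.9.
Q = p − b: δQ = √(δp² + δb²) = √(2690 + 282) = 54.5
Q = 106.2, so δQ/Q = 54.5/106.2 = 0.514.

0.514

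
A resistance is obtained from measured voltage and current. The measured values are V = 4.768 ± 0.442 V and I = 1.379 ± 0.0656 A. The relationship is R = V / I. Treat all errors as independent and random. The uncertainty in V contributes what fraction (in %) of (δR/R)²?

79.2%

(δR/R)² = (1·δV/V)² + (-1·δI/I)²
  V term: (1×0.0927)² = 0.00859
  I term: (-1×0.0476)² = 0.00226
Total = 0.0109. Share from V = 0.00859/0.0109 = 0.792.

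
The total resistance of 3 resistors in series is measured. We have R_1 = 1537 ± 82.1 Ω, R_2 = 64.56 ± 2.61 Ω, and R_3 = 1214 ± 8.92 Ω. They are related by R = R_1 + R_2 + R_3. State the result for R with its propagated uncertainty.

Sums and differences: (δR)² = Σ (cᵢ δxᵢ)².
  (δR_1)² = 6740;  (δR_2)² = 6.81;  (δR_3)² = 79.6
δR = √(6830) = 82.6 Ω
R = 2816 Ω.

2816 ± 82.6 Ω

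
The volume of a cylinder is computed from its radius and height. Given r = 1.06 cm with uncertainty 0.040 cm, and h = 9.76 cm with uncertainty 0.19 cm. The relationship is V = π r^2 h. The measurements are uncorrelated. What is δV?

2.69 cm^3

V is a product of powers, so relative uncertainties combine in quadrature:
  (2·δr/r)² = (2×0.0377)² = 0.00570;  (1·δh/h)² = (1×0.0195)² = 0.000379
δV/V = √(0.00607) = 0.0779
V = 34.5 cm^3, so δV = 0.0779 × 34.5 = 2.69 cm^3.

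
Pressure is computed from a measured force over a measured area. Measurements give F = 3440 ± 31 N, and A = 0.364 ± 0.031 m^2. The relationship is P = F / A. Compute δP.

809 Pa

Products/powers → add relative errors in quadrature, weighted by exponent:
  (1·δF/F)² = (1×0.00901)² = 8.12e-05;  (-1·δA/A)² = (-1×0.0852)² = 0.00725
δP/P = √(0.00733) = 0.0856
P = 9450 Pa, so δP = 0.0856 × 9450 = 809 Pa.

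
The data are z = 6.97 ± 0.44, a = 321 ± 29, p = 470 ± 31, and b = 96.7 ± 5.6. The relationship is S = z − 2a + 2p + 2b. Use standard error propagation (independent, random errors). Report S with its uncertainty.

498 ± 85.6

For a sum/difference, combine absolute errors in quadrature:
  (δz)² = 0.194;  (2·δa)² = 3360;  (2·δp)² = 3840;  (2·δb)² = 125
δS = √(7330) = 85.6
S = 498.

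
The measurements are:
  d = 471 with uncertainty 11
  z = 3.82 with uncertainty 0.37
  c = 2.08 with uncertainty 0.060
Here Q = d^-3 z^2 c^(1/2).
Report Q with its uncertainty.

Q is a product of powers, so relative uncertainties combine in quadrature:
  (-3·δd/d)² = (-3×0.0234)² = 0.00491;  (2·δz/z)² = (2×0.0969)² = 0.0375;  (½·δc/c)² = (0.5×0.0288)² = 0.000208
δQ/Q = √(0.0426) = 0.207
Q = 2.01e-07, so δQ = 0.207 × 2.01e-07 = 4.16e-08.

(2.01 ± 0.416) × 10^-7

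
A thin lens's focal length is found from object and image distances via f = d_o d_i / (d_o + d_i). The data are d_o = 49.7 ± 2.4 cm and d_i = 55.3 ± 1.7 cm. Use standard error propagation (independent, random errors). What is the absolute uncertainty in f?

∂f/∂d_o = (d_i/(d_o+d_i))² = 0.277;  ∂f/∂d_i = (d_o/(d_o+d_i))² = 0.224
δf = √((∂f/∂d_o · δd_o)² + (∂f/∂d_i · δd_i)²) = √(0.443 + 0.145) = 0.767 cm

0.767 cm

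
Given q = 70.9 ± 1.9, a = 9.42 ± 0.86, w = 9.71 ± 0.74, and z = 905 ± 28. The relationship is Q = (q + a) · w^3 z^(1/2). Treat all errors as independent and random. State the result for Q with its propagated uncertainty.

(2.21 ± 0.510) × 10^6

Let u = q + a = 80.3. δu = √(δq² + δa²) = √(3.61 + 0.740) = 2.09, so δu/u = 0.0260.
Q is then a monomial in u, w, z:
δQ/Q = √((δu/u)² + (3·δw/w)² + (½·δz/z)²) = √(0.000674 + 0.0523 + 0.000239) = 0.231
Q = 2.21e+06, so δQ = 0.231 × 2.21e+06 = 5.1e+05.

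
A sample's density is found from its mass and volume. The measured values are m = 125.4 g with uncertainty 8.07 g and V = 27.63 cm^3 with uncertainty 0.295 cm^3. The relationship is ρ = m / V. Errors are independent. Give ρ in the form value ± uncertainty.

For a monomial ρ ∝ m, V^-1, fractional errors add in quadrature:
  (1·δm/m)² = (1×0.0644)² = 0.00414;  (-1·δV/V)² = (-1×0.0107)² = 0.000114
δρ/ρ = √(0.00426) = 0.0652
ρ = 4.539 g/cm^3, so δρ = 0.0652 × 4.539 = 0.296 g/cm^3.

4.539 ± 0.296 g/cm^3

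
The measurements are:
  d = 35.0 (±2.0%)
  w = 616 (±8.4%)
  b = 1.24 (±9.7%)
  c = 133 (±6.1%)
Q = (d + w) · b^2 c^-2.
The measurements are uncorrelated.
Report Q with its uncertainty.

Let u = d + w = 651. δu = √(δd² + δw²) = √(0.490 + 2680) = 51.7, so δu/u = 0.0795.
Q is then a monomial in u, b, c:
δQ/Q = √((δu/u)² + (2·δb/b)² + (-2·δc/c)²) = √(0.00632 + 0.0376 + 0.0149) = 0.243
Q = 0.0566, so δQ = 0.243 × 0.0566 = 0.0137.

0.0566 ± 0.0137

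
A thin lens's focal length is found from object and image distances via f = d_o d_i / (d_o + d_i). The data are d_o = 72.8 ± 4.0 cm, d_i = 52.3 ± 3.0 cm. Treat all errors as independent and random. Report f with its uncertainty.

30.4 ± 1.23 cm

∂f/∂d_o = (d_i/(d_o+d_i))² = 0.175;  ∂f/∂d_i = (d_o/(d_o+d_i))² = 0.339
δf = √((∂f/∂d_o · δd_o)² + (∂f/∂d_i · δd_i)²) = √(0.489 + 1.03) = 1.23 cm
f = 30.4 cm.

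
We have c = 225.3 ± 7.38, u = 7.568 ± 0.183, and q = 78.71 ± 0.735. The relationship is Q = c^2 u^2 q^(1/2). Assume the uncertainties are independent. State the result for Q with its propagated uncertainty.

(2.579 ± 0.210) × 10^7

Q is a product of powers, so relative uncertainties combine in quadrature:
  (2·δc/c)² = (2×0.0328)² = 0.00429;  (2·δu/u)² = (2×0.0242)² = 0.00234;  (½·δq/q)² = (0.5×0.00934)² = 2.18e-05
δQ/Q = √(0.00665) = 0.0816
Q = 2.579e+07, so δQ = 0.0816 × 2.579e+07 = 2.1e+06.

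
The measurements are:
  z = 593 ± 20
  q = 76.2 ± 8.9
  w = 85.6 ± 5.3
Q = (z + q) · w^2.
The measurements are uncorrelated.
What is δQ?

6.28e+05

Let u = z + q = 669. δu = √(δz² + δq²) = √(400 + 79.2) = 21.9, so δu/u = 0.0327.
Q is then a monomial in u, w:
δQ/Q = √((δu/u)² + (2·δw/w)²) = √(0.00107 + 0.0153) = 0.128
Q = 4.9e+06, so δQ = 0.128 × 4.9e+06 = 6.28e+05.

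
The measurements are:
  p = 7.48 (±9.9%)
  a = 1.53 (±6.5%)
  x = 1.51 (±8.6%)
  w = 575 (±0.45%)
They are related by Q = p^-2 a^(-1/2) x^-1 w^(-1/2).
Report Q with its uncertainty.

Each factor contributes (exponent × relative error)² to (δQ/Q)²:
  (-2·δp/p)² = (-2×0.0990)² = 0.0392;  (−½·δa/a)² = (-0.5×0.0650)² = 0.00106;  (-1·δx/x)² = (-1×0.0860)² = 0.00740;  (−½·δw/w)² = (-0.5×0.00450)² = 5.06e-06
δQ/Q = √(0.0477) = 0.218
Q = 0.000399, so δQ = 0.218 × 0.000399 = 8.71e-05.

(3.99 ± 0.871) × 10^-4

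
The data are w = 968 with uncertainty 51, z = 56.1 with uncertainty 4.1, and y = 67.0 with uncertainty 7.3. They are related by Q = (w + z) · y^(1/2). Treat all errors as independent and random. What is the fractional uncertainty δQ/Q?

0.0739

Let u = w + z = 1020. δu = √(δw² + δz²) = √(2600 + 16.8) = 51.2, so δu/u = 0.0500.
Q is then a monomial in u, y:
δQ/Q = √((δu/u)² + (½·δy/y)²) = √(0.00250 + 0.00297) = 0.0739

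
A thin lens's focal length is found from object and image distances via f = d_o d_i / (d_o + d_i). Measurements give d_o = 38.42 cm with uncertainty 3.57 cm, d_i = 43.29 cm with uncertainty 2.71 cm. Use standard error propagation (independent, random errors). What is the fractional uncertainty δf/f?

0.0574

∂f/∂d_o = (d_i/(d_o+d_i))² = 0.281;  ∂f/∂d_i = (d_o/(d_o+d_i))² = 0.221
δf = √((∂f/∂d_o · δd_o)² + (∂f/∂d_i · δd_i)²) = √(1.00 + 0.359) = 1.17 cm
f = 20.35 cm, so δf/f = 1.17/20.35 = 0.0574.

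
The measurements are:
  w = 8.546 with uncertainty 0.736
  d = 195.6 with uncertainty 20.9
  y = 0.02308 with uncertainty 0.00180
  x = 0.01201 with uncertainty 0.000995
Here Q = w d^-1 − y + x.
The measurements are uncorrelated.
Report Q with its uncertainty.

0.03262 ± 0.00634

Let p = w·d^-1 = 0.04369. δp/p = √((1·δw/w)² + (-1·δd/d)²) = √(0.00742 + 0.0114) = 0.137, so δp = 0.00600.
Q = p − y + x: δQ = √(δp² + δy² + δx²) = √(3.6e-05 + 3.24e-06 + 9.9e-07) = 0.00634
Q = 0.03262.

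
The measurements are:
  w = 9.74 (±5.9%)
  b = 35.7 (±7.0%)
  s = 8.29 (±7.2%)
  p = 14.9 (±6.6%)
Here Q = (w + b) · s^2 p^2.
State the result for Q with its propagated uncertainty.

(6.93 ± 1.41) × 10^5

Let u = w + b = 45.4. δu = √(δw² + δb²) = √(0.330 + 6.25) = 2.56, so δu/u = 0.0564.
Q is then a monomial in u, s, p:
δQ/Q = √((δu/u)² + (2·δs/s)² + (2·δp/p)²) = √(0.00318 + 0.0207 + 0.0174) = 0.203
Q = 6.93e+05, so δQ = 0.203 × 6.93e+05 = 1.41e+05.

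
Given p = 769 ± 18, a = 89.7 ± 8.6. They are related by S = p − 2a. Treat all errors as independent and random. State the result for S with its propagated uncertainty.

590 ± 24.9

Absolute uncertainties add in quadrature for a linear combination:
  (δp)² = 324;  (2·δa)² = 296
δS = √(620) = 24.9
S = 590.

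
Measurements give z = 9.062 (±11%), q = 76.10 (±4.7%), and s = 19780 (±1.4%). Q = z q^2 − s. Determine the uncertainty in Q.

Let p = z·q^2 = 52480. δp/p = √((1·δz/z)² + (2·δq/q)²) = √(0.0121 + 0.00884) = 0.145, so δp = 7590.
Q = p − s: δQ = √(δp² + δs²) = √(5.77e+07 + 76700) = 7600

7600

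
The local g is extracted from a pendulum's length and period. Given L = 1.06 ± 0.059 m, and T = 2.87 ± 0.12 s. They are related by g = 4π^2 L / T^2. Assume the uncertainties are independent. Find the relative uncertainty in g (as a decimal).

0.100

Relative error in a monomial: (δg/g)² = Σ (nᵢ · δxᵢ/xᵢ)².
  (1·δL/L)² = (1×0.0557)² = 0.00310;  (-2·δT/T)² = (-2×0.0418)² = 0.00699
δg/g = √(0.0101) = 0.100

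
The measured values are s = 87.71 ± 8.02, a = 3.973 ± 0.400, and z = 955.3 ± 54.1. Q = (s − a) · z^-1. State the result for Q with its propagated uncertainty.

0.08766 ± 0.00976

Let u = s − a = 83.74. δu = √(δs² + δa²) = √(64.3 + 0.160) = 8.03, so δu/u = 0.0959.
Q is then a monomial in u, z:
δQ/Q = √((δu/u)² + (-1·δz/z)²) = √(0.00920 + 0.00321) = 0.111
Q = 0.08766, so δQ = 0.111 × 0.08766 = 0.00976.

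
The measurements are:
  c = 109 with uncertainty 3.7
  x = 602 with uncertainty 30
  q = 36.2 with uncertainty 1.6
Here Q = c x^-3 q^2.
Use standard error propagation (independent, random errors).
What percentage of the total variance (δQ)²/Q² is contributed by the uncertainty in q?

(δQ/Q)² = (1·δc/c)² + (-3·δx/x)² + (2·δq/q)²
  c term: (1×0.0339)² = 0.00115
  x term: (-3×0.0498)² = 0.0224
  q term: (2×0.0442)² = 0.00781
Total = 0.0313. Share from q = 0.00781/0.0313 = 0.250.

25.0%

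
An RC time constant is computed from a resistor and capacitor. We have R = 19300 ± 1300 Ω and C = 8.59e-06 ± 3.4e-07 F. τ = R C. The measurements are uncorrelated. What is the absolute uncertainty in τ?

Relative error in a monomial: (δτ/τ)² = Σ (nᵢ · δxᵢ/xᵢ)².
  (1·δR/R)² = (1×0.0674)² = 0.00454;  (1·δC/C)² = (1×0.0396)² = 0.00157
δτ/τ = √(0.00610) = 0.0781
τ = 0.166 s, so δτ = 0.0781 × 0.166 = 0.0130 s.

0.0130 s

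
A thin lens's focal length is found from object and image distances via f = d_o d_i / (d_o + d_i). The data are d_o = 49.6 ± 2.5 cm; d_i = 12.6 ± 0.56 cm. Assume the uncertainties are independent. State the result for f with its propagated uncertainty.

10.0 ± 0.371 cm

∂f/∂d_o = (d_i/(d_o+d_i))² = 0.0410;  ∂f/∂d_i = (d_o/(d_o+d_i))² = 0.636
δf = √((∂f/∂d_o · δd_o)² + (∂f/∂d_i · δd_i)²) = √(0.0105 + 0.127) = 0.371 cm
f = 10.0 cm.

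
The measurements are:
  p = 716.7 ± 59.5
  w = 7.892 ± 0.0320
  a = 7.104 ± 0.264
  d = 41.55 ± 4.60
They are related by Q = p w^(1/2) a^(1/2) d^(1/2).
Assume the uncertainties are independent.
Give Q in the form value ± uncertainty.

34590 ± 3510

Each factor contributes (exponent × relative error)² to (δQ/Q)²:
  (1·δp/p)² = (1×0.0830)² = 0.00689;  (½·δw/w)² = (0.5×0.00405)² = 4.11e-06;  (½·δa/a)² = (0.5×0.0372)² = 0.000345;  (½·δd/d)² = (0.5×0.111)² = 0.00306
δQ/Q = √(0.0103) = 0.102
Q = 34590, so δQ = 0.102 × 34590 = 3510.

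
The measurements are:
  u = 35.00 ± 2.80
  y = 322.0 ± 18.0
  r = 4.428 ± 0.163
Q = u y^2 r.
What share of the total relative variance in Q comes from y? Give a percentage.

(δQ/Q)² = (1·δu/u)² + (2·δy/y)² + (1·δr/r)²
  u term: (1×0.0800)² = 0.00640
  y term: (2×0.0559)² = 0.0125
  r term: (1×0.0368)² = 0.00136
Total = 0.0203. Share from y = 0.0125/0.0203 = 0.617.

61.7%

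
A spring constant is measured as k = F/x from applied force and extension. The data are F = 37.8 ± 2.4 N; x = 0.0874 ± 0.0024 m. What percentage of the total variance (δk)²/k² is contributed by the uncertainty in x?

(δk/k)² = (1·δF/F)² + (-1·δx/x)²
  F term: (1×0.0635)² = 0.00403
  x term: (-1×0.0275)² = 0.000754
Total = 0.00479. Share from x = 0.000754/0.00479 = 0.158.

15.8%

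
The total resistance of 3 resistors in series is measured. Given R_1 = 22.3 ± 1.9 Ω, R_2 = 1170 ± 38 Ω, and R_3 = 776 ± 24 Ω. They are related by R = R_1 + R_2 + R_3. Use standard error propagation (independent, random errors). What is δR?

45.0 Ω

Each term contributes (cᵢ δxᵢ)² to (δR)²:
  (δR_1)² = 3.61;  (δR_2)² = 1440;  (δR_3)² = 576
δR = √(2020) = 45.0 Ω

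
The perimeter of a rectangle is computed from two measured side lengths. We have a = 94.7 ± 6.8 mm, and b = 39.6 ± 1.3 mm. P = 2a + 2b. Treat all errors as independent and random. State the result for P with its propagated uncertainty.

P is a linear combination, so absolute uncertainties add in quadrature:
  (2·δa)² = 185;  (2·δb)² = 6.76
δP = √(192) = 13.8 mm
P = 269 mm.

269 ± 13.8 mm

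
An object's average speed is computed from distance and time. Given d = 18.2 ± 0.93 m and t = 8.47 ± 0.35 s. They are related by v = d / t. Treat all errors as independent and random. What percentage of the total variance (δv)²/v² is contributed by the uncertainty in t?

39.5%

(δv/v)² = (1·δd/d)² + (-1·δt/t)²
  d term: (1×0.0511)² = 0.00261
  t term: (-1×0.0413)² = 0.00171
Total = 0.00432. Share from t = 0.00171/0.00432 = 0.395.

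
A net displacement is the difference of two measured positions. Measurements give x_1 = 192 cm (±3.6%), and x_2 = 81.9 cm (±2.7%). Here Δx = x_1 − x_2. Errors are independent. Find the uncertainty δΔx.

For a sum/difference, combine absolute errors in quadrature:
  (δx_1)² = 47.8;  (δx_2)² = 4.89
δΔx = √(52.7) = 7.26 cm

7.26 cm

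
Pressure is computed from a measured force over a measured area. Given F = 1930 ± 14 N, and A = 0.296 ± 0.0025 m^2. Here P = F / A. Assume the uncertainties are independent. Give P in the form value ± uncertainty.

6520 ± 72.6 Pa

P is a product of powers, so relative uncertainties combine in quadrature:
  (1·δF/F)² = (1×0.00725)² = 5.26e-05;  (-1·δA/A)² = (-1×0.00845)² = 7.13e-05
δP/P = √(0.000124) = 0.0111
P = 6520 Pa, so δP = 0.0111 × 6520 = 72.6 Pa.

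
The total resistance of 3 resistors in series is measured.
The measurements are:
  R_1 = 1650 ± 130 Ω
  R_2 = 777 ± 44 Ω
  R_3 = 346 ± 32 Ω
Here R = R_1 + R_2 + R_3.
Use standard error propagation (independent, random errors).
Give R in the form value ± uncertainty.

R is a linear combination, so absolute uncertainties add in quadrature:
  (δR_1)² = 16900;  (δR_2)² = 1940;  (δR_3)² = 1020
δR = √(19900) = 141 Ω
R = 2770 Ω.

2770 ± 141 Ω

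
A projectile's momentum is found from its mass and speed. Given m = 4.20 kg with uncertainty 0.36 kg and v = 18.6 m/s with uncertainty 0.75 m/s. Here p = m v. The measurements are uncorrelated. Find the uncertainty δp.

p is a product of powers, so relative uncertainties combine in quadrature:
  (1·δm/m)² = (1×0.0857)² = 0.00735;  (1·δv/v)² = (1×0.0403)² = 0.00163
δp/p = √(0.00897) = 0.0947
p = 78.1 kg·m/s, so δp = 0.0947 × 78.1 = 7.40 kg·m/s.

7.40 kg·m/s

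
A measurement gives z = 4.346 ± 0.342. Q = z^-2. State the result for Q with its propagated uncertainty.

0.05294 ± 0.00833

Q ∝ z^-2, so δQ/Q = |-2| · δz/z = 2 × 0.0787 = 0.157.
Q = 0.05294, so δQ = 0.157 × 0.05294 = 0.00833.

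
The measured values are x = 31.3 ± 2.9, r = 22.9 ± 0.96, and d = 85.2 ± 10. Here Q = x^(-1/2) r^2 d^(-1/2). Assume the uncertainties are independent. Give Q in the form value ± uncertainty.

Relative error in a monomial: (δQ/Q)² = Σ (nᵢ · δxᵢ/xᵢ)².
  (−½·δx/x)² = (-0.5×0.0927)² = 0.00215;  (2·δr/r)² = (2×0.0419)² = 0.00703;  (−½·δd/d)² = (-0.5×0.117)² = 0.00344
δQ/Q = √(0.0126) = 0.112
Q = 10.2, so δQ = 0.112 × 10.2 = 1.14.

10.2 ± 1.14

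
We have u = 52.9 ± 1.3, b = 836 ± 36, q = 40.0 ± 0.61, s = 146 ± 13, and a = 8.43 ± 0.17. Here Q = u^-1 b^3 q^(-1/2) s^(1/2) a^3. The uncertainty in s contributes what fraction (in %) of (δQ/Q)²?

8.62%

(δQ/Q)² = (-1·δu/u)² + (3·δb/b)² + (−½·δq/q)² + (½·δs/s)² + (3·δa/a)²
  u term: (-1×0.0246)² = 0.000604
  b term: (3×0.0431)² = 0.0167
  q term: (-0.5×0.0152)² = 5.81e-05
  s term: (0.5×0.0890)² = 0.00198
  a term: (3×0.0202)² = 0.00366
Total = 0.0230. Share from s = 0.00198/0.0230 = 0.0862.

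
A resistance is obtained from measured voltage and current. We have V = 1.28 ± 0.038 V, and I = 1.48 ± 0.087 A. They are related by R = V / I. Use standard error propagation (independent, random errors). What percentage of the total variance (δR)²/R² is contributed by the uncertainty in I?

(δR/R)² = (1·δV/V)² + (-1·δI/I)²
  V term: (1×0.0297)² = 0.000881
  I term: (-1×0.0588)² = 0.00346
Total = 0.00434. Share from I = 0.00346/0.00434 = 0.797.

79.7%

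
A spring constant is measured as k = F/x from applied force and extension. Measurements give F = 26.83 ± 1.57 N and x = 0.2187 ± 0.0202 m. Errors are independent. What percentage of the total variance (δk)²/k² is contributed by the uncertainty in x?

71.4%

(δk/k)² = (1·δF/F)² + (-1·δx/x)²
  F term: (1×0.0585)² = 0.00342
  x term: (-1×0.0924)² = 0.00853
Total = 0.0120. Share from x = 0.00853/0.0120 = 0.714.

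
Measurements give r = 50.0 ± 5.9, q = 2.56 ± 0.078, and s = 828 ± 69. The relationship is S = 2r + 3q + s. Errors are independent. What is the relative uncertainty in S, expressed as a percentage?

7.48%

Absolute uncertainties add in quadrature for a linear combination:
  (2·δr)² = 139;  (3·δq)² = 0.0548;  (δs)² = 4760
δS = √(4900) = 70.0
S = 936, so δS/S = 70.0/936 = 0.0748.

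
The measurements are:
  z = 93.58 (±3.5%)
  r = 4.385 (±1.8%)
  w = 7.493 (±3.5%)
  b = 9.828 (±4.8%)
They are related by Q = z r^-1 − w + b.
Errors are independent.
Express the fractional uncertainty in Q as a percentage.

4.22%

Let p = z·r^-1 = 21.34. δp/p = √((1·δz/z)² + (-1·δr/r)²) = √(0.00123 + 0.000324) = 0.0394, so δp = 0.840.
Q = p − w + b: δQ = √(δp² + δw² + δb²) = √(0.705 + 0.0688 + 0.223) = 0.998
Q = 23.68, so δQ/Q = 0.998/23.68 = 0.0422.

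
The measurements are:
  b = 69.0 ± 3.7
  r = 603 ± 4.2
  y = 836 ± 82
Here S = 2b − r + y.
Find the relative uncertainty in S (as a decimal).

Sums and differences: (δS)² = Σ (cᵢ δxᵢ)².
  (2·δb)² = 54.8;  (δr)² = 17.6;  (δy)² = 6720
δS = √(6800) = 82.4
S = 371, so δS/S = 82.4/371 = 0.222.

0.222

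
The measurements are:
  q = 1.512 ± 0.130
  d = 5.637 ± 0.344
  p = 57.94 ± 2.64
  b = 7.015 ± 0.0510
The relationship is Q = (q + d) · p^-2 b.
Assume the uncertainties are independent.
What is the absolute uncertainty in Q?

Let u = q + d = 7.149. δu = √(δq² + δd²) = √(0.0169 + 0.118) = 0.368, so δu/u = 0.0514.
Q is then a monomial in u, p, b:
δQ/Q = √((δu/u)² + (-2·δp/p)² + (1·δb/b)²) = √(0.00265 + 0.00830 + 5.29e-05) = 0.105
Q = 0.01494, so δQ = 0.105 × 0.01494 = 0.00157.

0.00157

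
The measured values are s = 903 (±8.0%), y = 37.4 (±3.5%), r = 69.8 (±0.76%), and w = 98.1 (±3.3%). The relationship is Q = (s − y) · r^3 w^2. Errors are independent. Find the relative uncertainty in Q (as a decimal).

0.109

Let u = s − y = 866. δu = √(δs² + δy²) = √(5220 + 1.71) = 72.3, so δu/u = 0.0835.
Q is then a monomial in u, r, w:
δQ/Q = √((δu/u)² + (3·δr/r)² + (2·δw/w)²) = √(0.00697 + 0.000520 + 0.00436) = 0.109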